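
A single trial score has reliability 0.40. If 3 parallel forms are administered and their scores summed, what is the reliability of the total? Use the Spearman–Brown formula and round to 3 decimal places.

0.667

ρ_k = kρ / (1 + (k−1)ρ) = 3·0.40 / (1 + 2·0.40) = 1.200 / 1.800 = 0.667.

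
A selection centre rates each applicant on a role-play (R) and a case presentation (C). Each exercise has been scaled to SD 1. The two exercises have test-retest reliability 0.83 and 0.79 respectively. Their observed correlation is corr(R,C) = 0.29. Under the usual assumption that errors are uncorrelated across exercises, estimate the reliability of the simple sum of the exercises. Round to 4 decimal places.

Var(R+C) = 2 + 2·[0.29] = 2 + 0.58 = 2.58.
With uncorrelated errors the cross-covariances are all true-score covariance, so they carry over unchanged; only the diagonal terms shrink to ρᵢσᵢ².
True-score variance = [0.83 + 0.79] + 0.58 = 1.62 + 0.58 = 2.2.
Reliability = 2.2 / 2.58 = 0.8527.

0.8527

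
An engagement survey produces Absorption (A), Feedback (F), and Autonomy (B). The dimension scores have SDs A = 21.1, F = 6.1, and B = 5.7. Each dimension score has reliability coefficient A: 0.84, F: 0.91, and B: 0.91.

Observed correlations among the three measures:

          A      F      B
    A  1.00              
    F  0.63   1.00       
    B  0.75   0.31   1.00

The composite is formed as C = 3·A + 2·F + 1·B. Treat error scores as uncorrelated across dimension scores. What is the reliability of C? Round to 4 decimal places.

0.8856

Var(C) = 3²·21.1² + 2²·6.1² + 5.7² + 2·[6·21.1·6.1·0.63 + 3·21.1·5.7·0.75 + 2·6.1·5.7·0.31] = 4188.22 + 1557.38 = 5745.6.
With uncorrelated errors the cross-covariances are all true-score covariance, so they carry over unchanged; only the diagonal terms shrink to ρᵢσᵢ².
True-score variance = [3²·21.1²·0.84 + 2²·6.1²·0.91 + 5.7²·0.91] + 1557.38 = 3530.8 + 1557.38 = 5088.18.
Reliability = 5088.18 / 5745.6 = 0.8856.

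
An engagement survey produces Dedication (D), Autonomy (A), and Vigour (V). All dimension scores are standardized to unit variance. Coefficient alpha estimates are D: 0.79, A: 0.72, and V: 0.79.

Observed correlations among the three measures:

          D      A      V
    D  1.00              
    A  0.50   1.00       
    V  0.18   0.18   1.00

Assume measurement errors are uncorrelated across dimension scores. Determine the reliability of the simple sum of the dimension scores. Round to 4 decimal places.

Var(D+A+V) = 3 + 2·[0.50 + 0.18 + 0.18] = 3 + 1.72 = 4.72.
With uncorrelated errors the cross-covariances are all true-score covariance, so they carry over unchanged; only the diagonal terms shrink to ρᵢσᵢ².
True-score variance = [0.79 + 0.72 + 0.79] + 1.72 = 2.3 + 1.72 = 4.02.
Reliability = 4.02 / 4.72 = 0.8517.

0.8517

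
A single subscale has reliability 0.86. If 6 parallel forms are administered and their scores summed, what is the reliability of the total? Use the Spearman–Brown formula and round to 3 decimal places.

0.974

ρ_k = kρ / (1 + (k−1)ρ) = 6·0.86 / (1 + 5·0.86) = 5.160 / 5.300 = 0.974.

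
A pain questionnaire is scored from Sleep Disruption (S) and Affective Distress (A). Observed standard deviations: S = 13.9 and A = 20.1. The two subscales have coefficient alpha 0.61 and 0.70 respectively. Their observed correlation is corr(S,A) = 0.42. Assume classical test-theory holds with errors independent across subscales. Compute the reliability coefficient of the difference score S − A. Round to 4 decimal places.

Var(S−A) = 13.9² + 20.1² − 2·13.9·20.1·0.42 = 597.22 − 234.688 = 362.532.
Because errors are independent across components, Cov(Tᵢ,Tⱼ) = Cov(Xᵢ,Xⱼ); the off-diagonal part of the true-score variance is the same as above.
True-score variance = [13.9²·0.61 + 20.1²·0.70] − 234.688 = 400.665 − 234.688 = 165.978.
Reliability = 165.978 / 362.532 = 0.4578.

0.4578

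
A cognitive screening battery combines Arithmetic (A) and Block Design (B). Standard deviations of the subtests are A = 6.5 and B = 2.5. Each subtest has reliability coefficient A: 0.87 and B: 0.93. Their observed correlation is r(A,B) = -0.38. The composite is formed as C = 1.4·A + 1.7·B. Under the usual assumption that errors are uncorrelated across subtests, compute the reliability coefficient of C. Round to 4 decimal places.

0.8317

Var(C) = 1.4²·6.5² + 1.7²·2.5² + 2·[2.38·6.5·2.5·(-0.38)] = 100.872 − 29.393 = 71.4795.
Under uncorrelated errors the observed covariances equal the true-score covariances, so only the own-variance terms attenuate.
True-score variance = [1.4²·6.5²·0.87 + 1.7²·2.5²·0.93] − 29.393 = 88.8428 − 29.393 = 59.4498.
Reliability = 59.4498 / 71.4795 = 0.8317.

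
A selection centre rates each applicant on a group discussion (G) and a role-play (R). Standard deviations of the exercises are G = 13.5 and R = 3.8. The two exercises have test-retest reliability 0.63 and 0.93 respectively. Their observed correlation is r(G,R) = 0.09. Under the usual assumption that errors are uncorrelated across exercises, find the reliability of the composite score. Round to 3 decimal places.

0.668

Var(G+R) = 13.5² + 3.8² + 2·[13.5·3.8·0.09] = 196.69 + 9.234 = 205.924.
Because errors are independent across components, Cov(Tᵢ,Tⱼ) = Cov(Xᵢ,Xⱼ); the off-diagonal part of the true-score variance is the same as above.
True-score variance = [13.5²·0.63 + 3.8²·0.93] + 9.234 = 128.247 + 9.234 = 137.481.
Reliability = 137.481 / 205.924 = 0.668.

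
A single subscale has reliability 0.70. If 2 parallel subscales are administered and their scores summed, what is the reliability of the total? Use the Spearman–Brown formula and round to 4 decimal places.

0.8235

ρ_k = kρ / (1 + (k−1)ρ) = 2·0.70 / (1 + 1·0.70) = 1.400 / 1.700 = 0.8235.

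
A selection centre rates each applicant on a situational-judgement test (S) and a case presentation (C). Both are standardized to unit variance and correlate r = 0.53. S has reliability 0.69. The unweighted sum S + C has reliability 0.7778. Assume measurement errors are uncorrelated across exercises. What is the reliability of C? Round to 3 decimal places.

0.630

Var(S+C) = 2 + 2·0.53 = 3.060.
True-score variance = ρ_S + ρ_C + 2·0.53, so 0.7778 = (0.69 + ρ_C + 1.06) / 3.060.
ρ_C = 0.7778·3.060 − 0.69 − 1.06 = 0.630.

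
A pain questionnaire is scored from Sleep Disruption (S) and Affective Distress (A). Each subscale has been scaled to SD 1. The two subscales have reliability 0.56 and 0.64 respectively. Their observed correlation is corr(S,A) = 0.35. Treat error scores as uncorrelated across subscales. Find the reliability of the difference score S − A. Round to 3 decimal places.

Var(S−A) = 1 + 1 − 2·0.35 = 2 − 0.7 = 1.3.
With uncorrelated errors the cross-covariances are all true-score covariance, so they carry over unchanged; only the diagonal terms shrink to ρᵢσᵢ².
True-score variance = [0.56 + 0.64] − 0.7 = 1.2 − 0.7 = 0.5.
Reliability = 0.5 / 1.3 = 0.385.

0.385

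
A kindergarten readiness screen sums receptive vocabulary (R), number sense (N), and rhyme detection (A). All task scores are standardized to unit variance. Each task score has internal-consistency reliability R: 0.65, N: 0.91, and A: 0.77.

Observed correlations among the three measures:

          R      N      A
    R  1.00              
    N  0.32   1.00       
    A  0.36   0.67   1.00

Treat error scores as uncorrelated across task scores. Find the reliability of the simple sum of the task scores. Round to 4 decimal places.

Var(R+N+A) = 3 + 2·[0.32 + 0.36 + 0.67] = 3 + 2.7 = 5.7.
Under uncorrelated errors the observed covariances equal the true-score covariances, so only the own-variance terms attenuate.
True-score variance = [0.65 + 0.91 + 0.77] + 2.7 = 2.33 + 2.7 = 5.03.
Reliability = 5.03 / 5.7 = 0.8825.

0.8825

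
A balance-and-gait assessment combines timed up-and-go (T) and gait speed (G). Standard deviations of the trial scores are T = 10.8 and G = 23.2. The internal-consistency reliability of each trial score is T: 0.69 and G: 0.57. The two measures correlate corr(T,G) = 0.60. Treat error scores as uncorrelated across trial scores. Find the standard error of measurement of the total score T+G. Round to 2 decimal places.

16.36

Var(total) = 654.88 + 300.672 = 955.552.
True-score variance = 387.278 + 300.672 = 687.95, so reliability = 0.7200.
Error variance = 955.552 − 687.95 = 267.602; SEM = √267.602 = 16.36.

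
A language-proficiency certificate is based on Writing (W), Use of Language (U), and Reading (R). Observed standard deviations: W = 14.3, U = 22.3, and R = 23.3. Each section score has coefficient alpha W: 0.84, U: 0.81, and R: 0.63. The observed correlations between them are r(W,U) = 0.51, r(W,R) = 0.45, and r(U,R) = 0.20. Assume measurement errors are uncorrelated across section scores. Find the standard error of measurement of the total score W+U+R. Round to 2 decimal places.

Var(total) = 1244.67 + 832.975 = 2077.64.
True-score variance = 916.597 + 832.975 = 1749.57, so reliability = 0.8421.
Error variance = 2077.64 − 1749.57 = 328.073; SEM = √328.073 = 18.11.

18.11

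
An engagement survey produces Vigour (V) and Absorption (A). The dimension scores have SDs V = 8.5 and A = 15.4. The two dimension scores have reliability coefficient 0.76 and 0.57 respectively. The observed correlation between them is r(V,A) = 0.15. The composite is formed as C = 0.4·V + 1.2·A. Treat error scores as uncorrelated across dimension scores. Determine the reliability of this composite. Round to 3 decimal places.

0.598

Var(C) = 0.4²·8.5² + 1.2²·15.4² + 2·[0.48·8.5·15.4·0.15] = 353.07 + 18.8496 = 371.92.
Because errors are independent across components, Cov(Tᵢ,Tⱼ) = Cov(Xᵢ,Xⱼ); the off-diagonal part of the true-score variance is the same as above.
True-score variance = [0.4²·8.5²·0.76 + 1.2²·15.4²·0.57] + 18.8496 = 203.447 + 18.8496 = 222.296.
Reliability = 222.296 / 371.92 = 0.598.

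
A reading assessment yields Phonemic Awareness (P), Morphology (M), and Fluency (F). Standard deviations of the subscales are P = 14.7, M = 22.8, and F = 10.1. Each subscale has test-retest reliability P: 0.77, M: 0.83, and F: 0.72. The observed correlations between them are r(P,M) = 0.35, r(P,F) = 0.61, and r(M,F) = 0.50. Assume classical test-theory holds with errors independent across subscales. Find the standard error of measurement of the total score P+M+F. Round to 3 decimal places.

Var(total) = 837.94 + 646.025 = 1483.97.
True-score variance = 671.304 + 646.025 = 1317.33, so reliability = 0.8877.
Error variance = 1483.97 − 1317.33 = 166.636; SEM = √166.636 = 12.909.

12.909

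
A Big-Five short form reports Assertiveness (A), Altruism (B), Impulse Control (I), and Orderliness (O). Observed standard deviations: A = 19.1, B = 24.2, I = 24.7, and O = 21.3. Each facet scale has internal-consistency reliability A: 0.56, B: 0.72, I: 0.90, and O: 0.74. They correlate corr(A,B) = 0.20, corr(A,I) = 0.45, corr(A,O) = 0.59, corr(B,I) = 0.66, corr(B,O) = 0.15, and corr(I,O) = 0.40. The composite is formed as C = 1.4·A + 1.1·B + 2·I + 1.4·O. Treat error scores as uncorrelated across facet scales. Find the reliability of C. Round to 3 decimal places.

Var(C) = 1.4²·19.1² + 1.1²·24.2² + 2²·24.7² + 1.4²·21.3² + 2·[1.54·19.1·24.2·0.20 + 2.8·19.1·24.7·0.45 + 1.96·19.1·21.3·0.59 + 2.2·24.2·24.7·0.66 + 1.54·24.2·21.3·0.15 + 2.8·24.7·21.3·0.40] = 4753.24 + 5566.97 = 10320.2.
With uncorrelated errors the cross-covariances are all true-score covariance, so they carry over unchanged; only the diagonal terms shrink to ρᵢσᵢ².
True-score variance = [1.4²·19.1²·0.56 + 1.1²·24.2²·0.72 + 2²·24.7²·0.90 + 1.4²·21.3²·0.74] + 5566.97 = 3764.98 + 5566.97 = 9331.95.
Reliability = 9331.95 / 10320.2 = 0.904.

0.904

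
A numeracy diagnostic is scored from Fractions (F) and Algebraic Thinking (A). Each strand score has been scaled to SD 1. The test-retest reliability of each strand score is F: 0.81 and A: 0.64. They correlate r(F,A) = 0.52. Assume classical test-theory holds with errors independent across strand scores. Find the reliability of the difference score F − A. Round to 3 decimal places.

0.427

Var(F−A) = 1 + 1 − 2·0.52 = 2 − 1.04 = 0.96.
Because errors are independent across components, Cov(Tᵢ,Tⱼ) = Cov(Xᵢ,Xⱼ); the off-diagonal part of the true-score variance is the same as above.
True-score variance = [0.81 + 0.64] − 1.04 = 1.45 − 1.04 = 0.41.
Reliability = 0.41 / 0.96 = 0.427.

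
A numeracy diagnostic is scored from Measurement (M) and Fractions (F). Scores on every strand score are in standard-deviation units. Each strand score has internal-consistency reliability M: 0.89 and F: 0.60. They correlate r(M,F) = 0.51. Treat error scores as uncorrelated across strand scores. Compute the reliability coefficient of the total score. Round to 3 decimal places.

0.831

Var(M+F) = 2 + 2·[0.51] = 2 + 1.02 = 3.02.
Because errors are independent across components, Cov(Tᵢ,Tⱼ) = Cov(Xᵢ,Xⱼ); the off-diagonal part of the true-score variance is the same as above.
True-score variance = [0.89 + 0.60] + 1.02 = 1.49 + 1.02 = 2.51.
Reliability = 2.51 / 3.02 = 0.831.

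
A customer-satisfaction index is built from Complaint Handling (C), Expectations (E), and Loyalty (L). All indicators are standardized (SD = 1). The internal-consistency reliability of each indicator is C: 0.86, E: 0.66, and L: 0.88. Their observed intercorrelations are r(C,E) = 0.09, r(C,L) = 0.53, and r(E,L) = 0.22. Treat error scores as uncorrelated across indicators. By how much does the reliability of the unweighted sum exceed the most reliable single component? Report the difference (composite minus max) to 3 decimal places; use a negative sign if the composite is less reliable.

-0.008

Var(sum) = 3 + 1.68 = 4.68; true-score variance = 2.4 + 1.68 = 4.08; composite reliability = 0.8718.
Max component reliability = 0.8800.
Difference = 0.8718 − 0.8800 = -0.008.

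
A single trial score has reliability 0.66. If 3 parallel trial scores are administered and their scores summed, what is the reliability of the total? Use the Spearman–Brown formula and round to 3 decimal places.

ρ_k = kρ / (1 + (k−1)ρ) = 3·0.66 / (1 + 2·0.66) = 1.980 / 2.320 = 0.853.

0.853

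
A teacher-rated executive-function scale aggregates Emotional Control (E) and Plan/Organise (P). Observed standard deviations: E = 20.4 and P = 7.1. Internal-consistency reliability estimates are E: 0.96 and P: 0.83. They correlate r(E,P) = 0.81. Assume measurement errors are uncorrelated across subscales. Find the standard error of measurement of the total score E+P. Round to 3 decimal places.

Var(total) = 466.57 + 234.641 = 701.211.
True-score variance = 441.354 + 234.641 = 675.995, so reliability = 0.9640.
Error variance = 701.211 − 675.995 = 25.2161; SEM = √25.2161 = 5.022.

5.022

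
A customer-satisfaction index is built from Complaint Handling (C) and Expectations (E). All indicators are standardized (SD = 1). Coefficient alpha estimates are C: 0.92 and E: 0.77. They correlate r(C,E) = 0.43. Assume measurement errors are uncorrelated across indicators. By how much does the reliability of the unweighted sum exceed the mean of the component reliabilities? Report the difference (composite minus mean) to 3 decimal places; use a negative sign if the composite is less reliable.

0.047

Var(sum) = 2 + 0.86 = 2.86; true-score variance = 1.69 + 0.86 = 2.55; composite reliability = 0.8916.
Mean component reliability = 0.8450.
Difference = 0.8916 − 0.8450 = 0.047.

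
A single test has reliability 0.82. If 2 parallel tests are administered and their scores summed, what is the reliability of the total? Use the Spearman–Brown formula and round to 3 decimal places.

0.901

ρ_k = kρ / (1 + (k−1)ρ) = 2·0.82 / (1 + 1·0.82) = 1.640 / 1.820 = 0.901.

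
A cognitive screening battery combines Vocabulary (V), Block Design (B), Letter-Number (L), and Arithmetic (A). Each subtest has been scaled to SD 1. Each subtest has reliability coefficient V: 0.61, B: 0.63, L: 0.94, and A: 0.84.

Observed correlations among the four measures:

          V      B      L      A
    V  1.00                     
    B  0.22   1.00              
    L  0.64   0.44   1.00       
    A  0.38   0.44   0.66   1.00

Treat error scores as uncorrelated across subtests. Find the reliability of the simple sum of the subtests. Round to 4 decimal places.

0.8975

Var(V+B+L+A) = 4 + 2·[0.22 + 0.64 + 0.38 + 0.44 + 0.44 + 0.66] = 4 + 5.56 = 9.56.
With uncorrelated errors the cross-covariances are all true-score covariance, so they carry over unchanged; only the diagonal terms shrink to ρᵢσᵢ².
True-score variance = [0.61 + 0.63 + 0.94 + 0.84] + 5.56 = 3.02 + 5.56 = 8.58.
Reliability = 8.58 / 9.56 = 0.8975.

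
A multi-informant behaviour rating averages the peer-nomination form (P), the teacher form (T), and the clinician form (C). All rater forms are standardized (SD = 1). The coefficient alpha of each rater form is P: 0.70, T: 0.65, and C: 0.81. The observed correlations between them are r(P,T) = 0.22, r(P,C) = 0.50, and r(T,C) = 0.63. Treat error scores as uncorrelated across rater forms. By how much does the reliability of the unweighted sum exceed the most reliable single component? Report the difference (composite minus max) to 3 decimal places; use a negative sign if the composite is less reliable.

0.043

Var(sum) = 3 + 2.7 = 5.7; true-score variance = 2.16 + 2.7 = 4.86; composite reliability = 0.8526.
Max component reliability = 0.8100.
Difference = 0.8526 − 0.8100 = 0.043.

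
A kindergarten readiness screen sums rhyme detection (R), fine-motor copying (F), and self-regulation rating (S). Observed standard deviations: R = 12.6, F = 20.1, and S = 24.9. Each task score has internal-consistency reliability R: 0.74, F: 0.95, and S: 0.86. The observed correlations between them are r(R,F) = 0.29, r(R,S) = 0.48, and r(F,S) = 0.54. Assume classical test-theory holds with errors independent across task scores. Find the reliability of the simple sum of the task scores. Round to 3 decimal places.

Var(R+F+S) = 12.6² + 20.1² + 24.9² + 2·[12.6·20.1·0.29 + 12.6·24.9·0.48 + 20.1·24.9·0.54] = 1182.78 + 988.61 = 2171.39.
Under uncorrelated errors the observed covariances equal the true-score covariances, so only the own-variance terms attenuate.
True-score variance = [12.6²·0.74 + 20.1²·0.95 + 24.9²·0.86] + 988.61 = 1034.5 + 988.61 = 2023.11.
Reliability = 2023.11 / 2171.39 = 0.932.

0.932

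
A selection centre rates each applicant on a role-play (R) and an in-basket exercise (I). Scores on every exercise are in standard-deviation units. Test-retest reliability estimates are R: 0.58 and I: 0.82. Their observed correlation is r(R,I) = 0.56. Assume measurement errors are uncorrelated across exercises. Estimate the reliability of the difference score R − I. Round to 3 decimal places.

Var(R−I) = 1 + 1 − 2·0.56 = 2 − 1.12 = 0.88.
Because errors are independent across components, Cov(Tᵢ,Tⱼ) = Cov(Xᵢ,Xⱼ); the off-diagonal part of the true-score variance is the same as above.
True-score variance = [0.58 + 0.82] − 1.12 = 1.4 − 1.12 = 0.28.
Reliability = 0.28 / 0.88 = 0.318.

0.318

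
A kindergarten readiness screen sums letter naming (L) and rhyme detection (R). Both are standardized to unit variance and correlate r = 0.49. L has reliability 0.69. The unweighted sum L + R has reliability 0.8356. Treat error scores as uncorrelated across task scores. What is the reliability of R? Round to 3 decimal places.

0.820

Var(L+R) = 2 + 2·0.49 = 2.980.
True-score variance = ρ_L + ρ_R + 2·0.49, so 0.8356 = (0.69 + ρ_R + 0.98) / 2.980.
ρ_R = 0.8356·2.980 − 0.69 − 0.98 = 0.820.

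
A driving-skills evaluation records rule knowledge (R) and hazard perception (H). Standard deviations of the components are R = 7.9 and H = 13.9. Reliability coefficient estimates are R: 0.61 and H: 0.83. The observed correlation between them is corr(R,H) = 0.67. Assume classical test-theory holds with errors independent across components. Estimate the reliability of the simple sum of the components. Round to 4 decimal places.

0.8580

Var(R+H) = 7.9² + 13.9² + 2·[7.9·13.9·0.67] = 255.62 + 147.145 = 402.765.
Under uncorrelated errors the observed covariances equal the true-score covariances, so only the own-variance terms attenuate.
True-score variance = [7.9²·0.61 + 13.9²·0.83] + 147.145 = 198.434 + 147.145 = 345.58.
Reliability = 345.58 / 402.765 = 0.8580.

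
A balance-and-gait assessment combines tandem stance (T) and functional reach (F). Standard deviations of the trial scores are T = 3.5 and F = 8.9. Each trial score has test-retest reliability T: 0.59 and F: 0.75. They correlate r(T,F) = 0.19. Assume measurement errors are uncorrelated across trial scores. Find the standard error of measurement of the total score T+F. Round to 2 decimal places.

4.98

Var(total) = 91.46 + 11.837 = 103.297.
True-score variance = 66.635 + 11.837 = 78.472, so reliability = 0.7597.
Error variance = 103.297 − 78.472 = 24.825; SEM = √24.825 = 4.98.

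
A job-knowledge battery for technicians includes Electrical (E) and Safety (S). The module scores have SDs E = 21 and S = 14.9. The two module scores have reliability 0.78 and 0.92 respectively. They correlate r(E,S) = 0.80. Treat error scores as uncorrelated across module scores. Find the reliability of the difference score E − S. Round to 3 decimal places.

Var(E−S) = 21² + 14.9² − 2·21·14.9·0.80 = 663.01 − 500.64 = 162.37.
Because errors are independent across components, Cov(Tᵢ,Tⱼ) = Cov(Xᵢ,Xⱼ); the off-diagonal part of the true-score variance is the same as above.
True-score variance = [21²·0.78 + 14.9²·0.92] − 500.64 = 548.229 − 500.64 = 47.5892.
Reliability = 47.5892 / 162.37 = 0.293.

0.293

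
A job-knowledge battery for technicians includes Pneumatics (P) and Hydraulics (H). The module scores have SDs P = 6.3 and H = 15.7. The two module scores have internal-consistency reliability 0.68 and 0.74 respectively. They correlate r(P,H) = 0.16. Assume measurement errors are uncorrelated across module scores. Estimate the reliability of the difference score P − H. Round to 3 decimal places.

0.698

Var(P−H) = 6.3² + 15.7² − 2·6.3·15.7·0.16 = 286.18 − 31.6512 = 254.529.
Under uncorrelated errors the observed covariances equal the true-score covariances, so only the own-variance terms attenuate.
True-score variance = [6.3²·0.68 + 15.7²·0.74] − 31.6512 = 209.392 − 31.6512 = 177.741.
Reliability = 177.741 / 254.529 = 0.698.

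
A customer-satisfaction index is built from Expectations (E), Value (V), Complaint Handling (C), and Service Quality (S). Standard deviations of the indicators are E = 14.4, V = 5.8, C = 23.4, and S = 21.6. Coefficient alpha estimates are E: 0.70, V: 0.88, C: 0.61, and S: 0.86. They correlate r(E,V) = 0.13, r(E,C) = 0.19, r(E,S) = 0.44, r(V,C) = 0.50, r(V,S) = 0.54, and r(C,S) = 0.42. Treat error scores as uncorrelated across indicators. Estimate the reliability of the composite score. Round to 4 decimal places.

0.8546

Var(E+V+C+S) = 14.4² + 5.8² + 23.4² + 21.6² + 2·[14.4·5.8·0.13 + 14.4·23.4·0.19 + 14.4·21.6·0.44 + 5.8·23.4·0.50 + 5.8·21.6·0.54 + 23.4·21.6·0.42] = 1255.12 + 1119.07 = 2374.19.
With uncorrelated errors the cross-covariances are all true-score covariance, so they carry over unchanged; only the diagonal terms shrink to ρᵢσᵢ².
True-score variance = [14.4²·0.70 + 5.8²·0.88 + 23.4²·0.61 + 21.6²·0.86] + 1119.07 = 910.008 + 1119.07 = 2029.08.
Reliability = 2029.08 / 2374.19 = 0.8546.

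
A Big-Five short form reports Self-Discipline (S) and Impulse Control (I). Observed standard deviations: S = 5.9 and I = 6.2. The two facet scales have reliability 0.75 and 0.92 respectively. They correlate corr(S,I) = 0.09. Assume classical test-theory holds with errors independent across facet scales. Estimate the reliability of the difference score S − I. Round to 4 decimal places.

0.8233

Var(S−I) = 5.9² + 6.2² − 2·5.9·6.2·0.09 = 73.25 − 6.5844 = 66.6656.
Because errors are independent across components, Cov(Tᵢ,Tⱼ) = Cov(Xᵢ,Xⱼ); the off-diagonal part of the true-score variance is the same as above.
True-score variance = [5.9²·0.75 + 6.2²·0.92] − 6.5844 = 61.4723 − 6.5844 = 54.8879.
Reliability = 54.8879 / 66.6656 = 0.8233.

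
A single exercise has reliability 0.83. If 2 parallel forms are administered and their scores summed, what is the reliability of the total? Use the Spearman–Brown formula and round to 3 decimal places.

0.907

ρ_k = kρ / (1 + (k−1)ρ) = 2·0.83 / (1 + 1·0.83) = 1.660 / 1.830 = 0.907.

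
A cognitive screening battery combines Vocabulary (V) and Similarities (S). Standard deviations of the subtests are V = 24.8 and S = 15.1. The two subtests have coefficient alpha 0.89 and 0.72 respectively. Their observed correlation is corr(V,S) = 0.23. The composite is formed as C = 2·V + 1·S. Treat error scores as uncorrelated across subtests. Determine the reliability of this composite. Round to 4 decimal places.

Var(C) = 2²·24.8² + 15.1² + 2·[2·24.8·15.1·0.23] = 2688.17 + 344.522 = 3032.69.
With uncorrelated errors the cross-covariances are all true-score covariance, so they carry over unchanged; only the diagonal terms shrink to ρᵢσᵢ².
True-score variance = [2²·24.8²·0.89 + 15.1²·0.72] + 344.522 = 2353.71 + 344.522 = 2698.23.
Reliability = 2698.23 / 3032.69 = 0.8897.

0.8897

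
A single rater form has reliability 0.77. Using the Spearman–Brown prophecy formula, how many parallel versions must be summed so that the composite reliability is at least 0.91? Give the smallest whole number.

4

k ≥ ρ*(1−ρ₁)/(ρ₁(1−ρ*)) = 0.91·0.23 / (0.77·0.09) = 3.020.
Smallest integer k = 4.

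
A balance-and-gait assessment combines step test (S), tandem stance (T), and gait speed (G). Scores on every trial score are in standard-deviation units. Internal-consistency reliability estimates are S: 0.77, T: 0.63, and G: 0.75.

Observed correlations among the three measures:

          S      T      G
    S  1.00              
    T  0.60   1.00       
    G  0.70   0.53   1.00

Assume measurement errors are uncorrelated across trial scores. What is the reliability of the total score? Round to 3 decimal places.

0.872

Var(S+T+G) = 3 + 2·[0.60 + 0.70 + 0.53] = 3 + 3.66 = 6.66.
With uncorrelated errors the cross-covariances are all true-score covariance, so they carry over unchanged; only the diagonal terms shrink to ρᵢσᵢ².
True-score variance = [0.77 + 0.63 + 0.75] + 3.66 = 2.15 + 3.66 = 5.81.
Reliability = 5.81 / 6.66 = 0.872.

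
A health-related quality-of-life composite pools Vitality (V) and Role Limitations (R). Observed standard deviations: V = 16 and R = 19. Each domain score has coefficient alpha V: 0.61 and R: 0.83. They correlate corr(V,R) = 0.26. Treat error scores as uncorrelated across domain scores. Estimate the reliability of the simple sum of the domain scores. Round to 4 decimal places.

0.7920

Var(V+R) = 16² + 19² + 2·[16·19·0.26] = 617 + 158.08 = 775.08.
With uncorrelated errors the cross-covariances are all true-score covariance, so they carry over unchanged; only the diagonal terms shrink to ρᵢσᵢ².
True-score variance = [16²·0.61 + 19²·0.83] + 158.08 = 455.79 + 158.08 = 613.87.
Reliability = 613.87 / 775.08 = 0.7920.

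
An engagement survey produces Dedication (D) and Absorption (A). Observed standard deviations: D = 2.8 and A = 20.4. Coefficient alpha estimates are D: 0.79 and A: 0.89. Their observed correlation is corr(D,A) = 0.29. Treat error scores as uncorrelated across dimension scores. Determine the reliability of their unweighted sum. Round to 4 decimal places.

Var(D+A) = 2.8² + 20.4² + 2·[2.8·20.4·0.29] = 424 + 33.1296 = 457.13.
With uncorrelated errors the cross-covariances are all true-score covariance, so they carry over unchanged; only the diagonal terms shrink to ρᵢσᵢ².
True-score variance = [2.8²·0.79 + 20.4²·0.89] + 33.1296 = 376.576 + 33.1296 = 409.706.
Reliability = 409.706 / 457.13 = 0.8963.

0.8963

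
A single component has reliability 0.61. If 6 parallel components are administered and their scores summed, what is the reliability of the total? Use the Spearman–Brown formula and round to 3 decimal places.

0.904

ρ_k = kρ / (1 + (k−1)ρ) = 6·0.61 / (1 + 5·0.61) = 3.660 / 4.050 = 0.904.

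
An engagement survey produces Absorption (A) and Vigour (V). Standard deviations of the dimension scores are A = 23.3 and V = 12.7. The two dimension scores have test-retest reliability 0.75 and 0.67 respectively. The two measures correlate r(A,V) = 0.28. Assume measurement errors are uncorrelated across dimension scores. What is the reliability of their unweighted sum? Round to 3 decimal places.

Var(A+V) = 23.3² + 12.7² + 2·[23.3·12.7·0.28] = 704.18 + 165.71 = 869.89.
With uncorrelated errors the cross-covariances are all true-score covariance, so they carry over unchanged; only the diagonal terms shrink to ρᵢσᵢ².
True-score variance = [23.3²·0.75 + 12.7²·0.67] + 165.71 = 515.232 + 165.71 = 680.941.
Reliability = 680.941 / 869.89 = 0.783.

0.783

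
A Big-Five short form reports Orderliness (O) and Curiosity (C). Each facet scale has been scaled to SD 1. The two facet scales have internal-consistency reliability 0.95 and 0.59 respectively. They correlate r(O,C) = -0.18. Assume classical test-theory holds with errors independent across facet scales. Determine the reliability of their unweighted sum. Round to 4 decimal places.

Var(O+C) = 2 + 2·[(-0.18)] = 2 − 0.36 = 1.64.
Because errors are independent across components, Cov(Tᵢ,Tⱼ) = Cov(Xᵢ,Xⱼ); the off-diagonal part of the true-score variance is the same as above.
True-score variance = [0.95 + 0.59] − 0.36 = 1.54 − 0.36 = 1.18.
Reliability = 1.18 / 1.64 = 0.7195.

0.7195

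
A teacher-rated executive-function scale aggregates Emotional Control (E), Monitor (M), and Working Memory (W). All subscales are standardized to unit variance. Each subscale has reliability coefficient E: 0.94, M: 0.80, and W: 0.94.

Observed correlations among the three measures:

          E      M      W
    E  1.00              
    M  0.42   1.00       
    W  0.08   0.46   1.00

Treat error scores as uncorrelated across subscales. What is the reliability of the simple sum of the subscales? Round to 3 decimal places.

Var(E+M+W) = 3 + 2·[0.42 + 0.08 + 0.46] = 3 + 1.92 = 4.92.
Under uncorrelated errors the observed covariances equal the true-score covariances, so only the own-variance terms attenuate.
True-score variance = [0.94 + 0.80 + 0.94] + 1.92 = 2.68 + 1.92 = 4.6.
Reliability = 4.6 / 4.92 = 0.935.

0.935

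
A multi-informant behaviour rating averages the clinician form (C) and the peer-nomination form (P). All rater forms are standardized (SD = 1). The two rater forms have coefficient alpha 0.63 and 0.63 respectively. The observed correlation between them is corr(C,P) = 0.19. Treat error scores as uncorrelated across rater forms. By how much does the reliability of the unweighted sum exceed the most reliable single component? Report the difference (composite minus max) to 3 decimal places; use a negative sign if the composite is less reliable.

Var(sum) = 2 + 0.38 = 2.38; true-score variance = 1.26 + 0.38 = 1.64; composite reliability = 0.6891.
Max component reliability = 0.6300.
Difference = 0.6891 − 0.6300 = 0.059.

0.059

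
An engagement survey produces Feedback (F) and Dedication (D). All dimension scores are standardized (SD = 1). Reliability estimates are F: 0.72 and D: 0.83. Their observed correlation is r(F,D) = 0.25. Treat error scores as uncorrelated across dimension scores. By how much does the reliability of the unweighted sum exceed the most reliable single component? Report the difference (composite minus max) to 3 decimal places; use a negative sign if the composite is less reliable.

Var(sum) = 2 + 0.5 = 2.5; true-score variance = 1.55 + 0.5 = 2.05; composite reliability = 0.8200.
Max component reliability = 0.8300.
Difference = 0.8200 − 0.8300 = -0.010.

-0.010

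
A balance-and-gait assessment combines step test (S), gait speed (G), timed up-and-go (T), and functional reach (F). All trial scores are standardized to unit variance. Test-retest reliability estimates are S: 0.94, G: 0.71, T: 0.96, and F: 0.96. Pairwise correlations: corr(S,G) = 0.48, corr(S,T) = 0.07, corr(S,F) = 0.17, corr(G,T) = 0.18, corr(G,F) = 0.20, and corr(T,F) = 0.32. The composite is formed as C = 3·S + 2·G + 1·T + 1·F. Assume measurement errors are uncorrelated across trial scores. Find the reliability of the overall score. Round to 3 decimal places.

0.927

Var(C) = 3² + 2² + 1 + 1 + 2·[6·0.48 + 3·0.07 + 3·0.17 + 2·0.18 + 2·0.20 + 0.32] = 15 + 9.36 = 24.36.
With uncorrelated errors the cross-covariances are all true-score covariance, so they carry over unchanged; only the diagonal terms shrink to ρᵢσᵢ².
True-score variance = [3²·0.94 + 2²·0.71 + 0.96 + 0.96] + 9.36 = 13.22 + 9.36 = 22.58.
Reliability = 22.58 / 24.36 = 0.927.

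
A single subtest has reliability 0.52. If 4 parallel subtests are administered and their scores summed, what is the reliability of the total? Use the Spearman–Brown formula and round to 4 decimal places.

ρ_k = kρ / (1 + (k−1)ρ) = 4·0.52 / (1 + 3·0.52) = 2.080 / 2.560 = 0.8125.

0.8125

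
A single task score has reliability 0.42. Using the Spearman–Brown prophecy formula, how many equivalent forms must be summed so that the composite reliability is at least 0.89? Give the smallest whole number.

k ≥ ρ*(1−ρ₁)/(ρ₁(1−ρ*)) = 0.89·0.58 / (0.42·0.11) = 11.173.
Smallest integer k = 12.

12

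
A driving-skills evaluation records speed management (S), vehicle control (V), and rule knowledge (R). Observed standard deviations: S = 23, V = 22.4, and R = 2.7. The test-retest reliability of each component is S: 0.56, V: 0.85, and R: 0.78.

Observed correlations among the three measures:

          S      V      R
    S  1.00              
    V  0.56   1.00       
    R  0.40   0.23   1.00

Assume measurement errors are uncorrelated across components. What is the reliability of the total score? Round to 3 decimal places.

0.817

Var(S+V+R) = 23² + 22.4² + 2.7² + 2·[23·22.4·0.56 + 23·2.7·0.40 + 22.4·2.7·0.23] = 1038.05 + 654.525 = 1692.57.
With uncorrelated errors the cross-covariances are all true-score covariance, so they carry over unchanged; only the diagonal terms shrink to ρᵢσᵢ².
True-score variance = [23²·0.56 + 22.4²·0.85 + 2.7²·0.78] + 654.525 = 728.422 + 654.525 = 1382.95.
Reliability = 1382.95 / 1692.57 = 0.817.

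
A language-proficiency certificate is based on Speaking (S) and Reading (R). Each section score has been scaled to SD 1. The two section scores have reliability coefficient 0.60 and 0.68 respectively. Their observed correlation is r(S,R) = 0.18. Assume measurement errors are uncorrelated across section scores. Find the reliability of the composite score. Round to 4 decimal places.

0.6949

Var(S+R) = 2 + 2·[0.18] = 2 + 0.36 = 2.36.
Under uncorrelated errors the observed covariances equal the true-score covariances, so only the own-variance terms attenuate.
True-score variance = [0.60 + 0.68] + 0.36 = 1.28 + 0.36 = 1.64.
Reliability = 1.64 / 2.36 = 0.6949.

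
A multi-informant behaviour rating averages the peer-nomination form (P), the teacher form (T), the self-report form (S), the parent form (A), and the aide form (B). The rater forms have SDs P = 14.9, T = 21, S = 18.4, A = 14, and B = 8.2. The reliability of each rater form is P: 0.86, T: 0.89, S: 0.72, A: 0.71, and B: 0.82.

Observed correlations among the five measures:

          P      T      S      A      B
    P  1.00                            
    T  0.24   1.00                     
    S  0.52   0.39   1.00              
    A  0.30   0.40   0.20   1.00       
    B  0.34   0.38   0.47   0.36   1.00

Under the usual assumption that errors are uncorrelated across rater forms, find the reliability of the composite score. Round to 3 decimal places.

0.916

Var(P+T+S+A+B) = 14.9² + 21² + 18.4² + 14² + 8.2² + 2·[14.9·21·0.24 + 14.9·18.4·0.52 + 14.9·14·0.30 + 14.9·8.2·0.34 + 21·18.4·0.39 + 21·14·0.40 + 21·8.2·0.38 + 18.4·14·0.20 + 18.4·8.2·0.47 + 14·8.2·0.36] = 1264.81 + 1638.55 = 2903.36.
With uncorrelated errors the cross-covariances are all true-score covariance, so they carry over unchanged; only the diagonal terms shrink to ρᵢσᵢ².
True-score variance = [14.9²·0.86 + 21²·0.89 + 18.4²·0.72 + 14²·0.71 + 8.2²·0.82] + 1638.55 = 1021.48 + 1638.55 = 2660.03.
Reliability = 2660.03 / 2903.36 = 0.916.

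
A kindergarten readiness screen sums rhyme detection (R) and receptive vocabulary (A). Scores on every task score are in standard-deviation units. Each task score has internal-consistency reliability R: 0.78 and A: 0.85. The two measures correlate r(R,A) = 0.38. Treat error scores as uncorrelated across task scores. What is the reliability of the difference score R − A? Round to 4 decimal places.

0.7016

Var(R−A) = 1 + 1 − 2·0.38 = 2 − 0.76 = 1.24.
With uncorrelated errors the cross-covariances are all true-score covariance, so they carry over unchanged; only the diagonal terms shrink to ρᵢσᵢ².
True-score variance = [0.78 + 0.85] − 0.76 = 1.63 − 0.76 = 0.87.
Reliability = 0.87 / 1.24 = 0.7016.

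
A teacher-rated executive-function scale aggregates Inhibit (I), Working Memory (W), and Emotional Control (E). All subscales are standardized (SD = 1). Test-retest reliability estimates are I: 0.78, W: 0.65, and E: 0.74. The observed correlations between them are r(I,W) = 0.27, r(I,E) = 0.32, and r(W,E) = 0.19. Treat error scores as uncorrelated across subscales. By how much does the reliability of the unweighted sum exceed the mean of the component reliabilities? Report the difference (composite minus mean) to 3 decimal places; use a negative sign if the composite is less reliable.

0.095

Var(sum) = 3 + 1.56 = 4.56; true-score variance = 2.17 + 1.56 = 3.73; composite reliability = 0.8180.
Mean component reliability = 0.7233.
Difference = 0.8180 − 0.7233 = 0.095.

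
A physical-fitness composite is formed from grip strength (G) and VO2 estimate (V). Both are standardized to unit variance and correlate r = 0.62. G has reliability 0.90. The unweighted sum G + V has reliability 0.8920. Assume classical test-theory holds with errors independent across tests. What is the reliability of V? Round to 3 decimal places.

Var(G+V) = 2 + 2·0.62 = 3.240.
True-score variance = ρ_G + ρ_V + 2·0.62, so 0.8920 = (0.90 + ρ_V + 1.24) / 3.240.
ρ_V = 0.8920·3.240 − 0.90 − 1.24 = 0.750.

0.750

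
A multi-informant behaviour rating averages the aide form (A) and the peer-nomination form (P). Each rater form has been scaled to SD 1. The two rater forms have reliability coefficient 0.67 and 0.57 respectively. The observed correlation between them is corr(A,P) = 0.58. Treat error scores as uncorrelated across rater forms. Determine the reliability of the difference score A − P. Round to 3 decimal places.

Var(A−P) = 1 + 1 − 2·0.58 = 2 − 1.16 = 0.84.
Under uncorrelated errors the observed covariances equal the true-score covariances, so only the own-variance terms attenuate.
True-score variance = [0.67 + 0.57] − 1.16 = 1.24 − 1.16 = 0.08.
Reliability = 0.08 / 0.84 = 0.095.

0.095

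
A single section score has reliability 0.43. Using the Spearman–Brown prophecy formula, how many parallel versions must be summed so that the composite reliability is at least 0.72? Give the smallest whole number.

4

k ≥ ρ*(1−ρ₁)/(ρ₁(1−ρ*)) = 0.72·0.57 / (0.43·0.28) = 3.409.
Smallest integer k = 4.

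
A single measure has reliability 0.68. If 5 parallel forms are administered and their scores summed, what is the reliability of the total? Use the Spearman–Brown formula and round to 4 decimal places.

0.9140

ρ_k = kρ / (1 + (k−1)ρ) = 5·0.68 / (1 + 4·0.68) = 3.400 / 3.720 = 0.9140.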